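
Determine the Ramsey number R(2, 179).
R(2, 179) = 179

R(2, k) = k for all k ≥ 2: in a 2-colouring of K_k, either some edge is red (a red K_2) or all edges are blue (a blue K_k). And K_{178} coloured all-blue has no blue K_179, so R(2, 179) > 178. Hence R(2, 179) = 179.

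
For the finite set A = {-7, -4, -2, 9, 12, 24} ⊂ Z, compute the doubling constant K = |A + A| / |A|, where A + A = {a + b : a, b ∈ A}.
K = |A + A| / |A| = 20/6 = 10/3

Enumerate A + A = {a + b : a, b ∈ A}. With |A| = 6, there are |A|^2 = 36 ordered sum pairs; collecting distinct values, A + A = {-14, -11, -9, -8, -6, -4, 2, 5, 7, 8, 10, 17, 18, 20, 21, 22, 24, 33, 36, 48}, so |A + A| = 20. Thus K = 20/6 = 10/3. For comparison, the minimum possible |A + A| over all 6-element sets is 2·6 − 1 = 11 (so min K = 11/6), attained only by arithmetic progressions.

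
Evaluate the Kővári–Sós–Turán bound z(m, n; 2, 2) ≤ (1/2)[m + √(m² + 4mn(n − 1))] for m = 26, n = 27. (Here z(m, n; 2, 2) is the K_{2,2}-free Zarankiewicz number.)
z(26, 27; 2, 2) ≤ (1/2)[26 + √(26² + 4·26·27·26)] = (1/2)[26 + √73684] = 148.724

Kővári–Sós–Turán: let r_1, ..., r_26 be the row sums and z = Σ r_i the total number of 1s. Each pair of columns can share at most one row with both entries 1 (else a 2×2 all-ones block appears), so Σ_i C(r_i, 2) ≤ C(27, 2) = 351. By convexity Σ_i C(r_i, 2) ≥ 26·C(z/26, 2) = z(z − 26)/(2·26), giving z² − 26z − 26·27·26 ≤ 0 and hence z ≤ (1/2)[26 + √(676 + 4·18252)] = (1/2)[26 + √73684] ≈ (1/2)(26 + 271.448) = 148.724.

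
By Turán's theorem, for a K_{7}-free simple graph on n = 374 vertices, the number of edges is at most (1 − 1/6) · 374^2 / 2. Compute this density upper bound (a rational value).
Turán density bound = (5/6) · 374^2/2 = 174845/3 ≈ 58281.6667

Turán's theorem: ex(n, K_{r+1}) is achieved by the complete r-partite Turán graph T(n, r) with parts as balanced as possible, and is at most (1 − 1/r) · n^2/2. For r = 6, n = 374: the density bound is (5/6) · 139876/2 = 174845/3 ≈ 58281.6667. The integer-valued extremum is e(T(374, 6)) = 58281, which is strictly less than the density bound 174845/3 since 6 ∤ 374 (the parts of T(374, 6) cannot all be equal).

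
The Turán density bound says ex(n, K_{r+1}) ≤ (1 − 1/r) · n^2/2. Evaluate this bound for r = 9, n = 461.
Turán density bound = (8/9) · 461^2/2 = 850084/9 ≈ 94453.7778

Turán's theorem: ex(n, K_{r+1}) is achieved by the complete r-partite Turán graph T(n, r) with parts as balanced as possible, and is at most (1 − 1/r) · n^2/2. For r = 9, n = 461: the density bound is (8/9) · 212521/2 = 850084/9 ≈ 94453.7778. The integer-valued extremum is e(T(461, 9)) = 94453, which is strictly less than the density bound 850084/9 since 9 ∤ 461 (the parts of T(461, 9) cannot all be equal).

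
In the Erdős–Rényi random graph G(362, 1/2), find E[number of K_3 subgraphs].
E[# K_3] = C(362, 3) · (1/2)^C(3, 2) = 7840920 / 2^3 = 980115

For each 3-subset S of vertices (there are C(362, 3) = 7840920 such S), let X_S = 1 if S induces a K_3 (all C(3, 2) = 3 edges present). Then P(X_S = 1) = (1/2)^3 = 1/8. By linearity of expectation, E[# K_3] = C(362, 3) · (1/2)^3 = 7840920 / 8 = 980115.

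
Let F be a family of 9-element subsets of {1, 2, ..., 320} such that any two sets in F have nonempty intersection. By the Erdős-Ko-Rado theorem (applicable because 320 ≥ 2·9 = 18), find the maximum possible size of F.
max |F| = C(319, 8) = 2434348534543497

Erdős-Ko-Rado (1961): when n ≥ 2k, max |F| = C(n−1, k−1). The bound is attained by the star {A : i ∈ A} for any fixed i ∈ [n]. Here C(320−1, 9−1) = C(319, 8) = 2434348534543497.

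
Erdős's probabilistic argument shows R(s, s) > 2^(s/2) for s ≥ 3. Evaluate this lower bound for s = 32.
2^(32/2) = 65536; so R(32, 32) > 65536

Colour each edge of K_n uniformly at random with red/blue. The expected number of monochromatic K_32 is C(n, 32) · 2 · 2^(−C(32,2)). If C(n, 32) · 2^(1 − C(32,2)) < 1, then with positive probability no monochromatic K_32 exists, so R(32, 32) > n. The standard estimate C(n, 32) ≤ n^32/32! shows this inequality holds whenever n ≤ 2^(32/2) (since 32! · 2^(C(32,2) − 1) > 2^(32^2/2) ≥ n^32). Hence R(32, 32) > 2^(32/2) = 65536.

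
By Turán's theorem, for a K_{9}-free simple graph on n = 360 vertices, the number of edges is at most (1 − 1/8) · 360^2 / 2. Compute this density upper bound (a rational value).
Turán density bound = (7/8) · 360^2/2 = 56700

Turán's theorem: ex(n, K_{r+1}) is achieved by the complete r-partite Turán graph T(n, r) with parts as balanced as possible, and is at most (1 − 1/r) · n^2/2. For r = 8, n = 360: the density bound is (7/8) · 129600/2 = 56700. Since 8 ∣ 360, the Turán graph T(360, 8) has parts of equal size 45, and its edge count e(T(360, 8)) = 56700 attains the density bound exactly.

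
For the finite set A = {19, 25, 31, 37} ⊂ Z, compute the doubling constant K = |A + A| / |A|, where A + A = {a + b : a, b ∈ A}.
K = |A + A| / |A| = 7/4

Enumerate A + A = {a + b : a, b ∈ A}. With |A| = 4, there are |A|^2 = 16 ordered sum pairs; collecting distinct values, A + A = {38, 44, 50, 56, 62, 68, 74}, so |A + A| = 7. Thus K = 7/4. Here |A + A| = 2|A| − 1 = 7, the minimum possible — so K = 7/4 is minimal, which holds iff A is an arithmetic progression.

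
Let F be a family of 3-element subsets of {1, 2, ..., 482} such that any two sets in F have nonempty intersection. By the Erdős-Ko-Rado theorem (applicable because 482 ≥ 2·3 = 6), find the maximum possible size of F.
max |F| = C(481, 2) = 115440

Erdős-Ko-Rado (1961): when n ≥ 2k, max |F| = C(n−1, k−1). The bound is attained by the star {A : i ∈ A} for any fixed i ∈ [n]. Here C(482−1, 3−1) = C(481, 2) = 115440.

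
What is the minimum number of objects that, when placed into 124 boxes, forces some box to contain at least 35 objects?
n = (35 − 1)·124 + 1 = 4217

By the generalised pigeonhole principle, to guarantee some box contains ≥ r objects we need more than (r − 1) · k objects total. Threshold: n = (r − 1) · k + 1. With r = 35 and k = 124: n = 34 · 124 + 1 = 4216 + 1 = 4217. For n = 4216 = 34 · 124, we can put exactly 34 objects in every box, avoiding 35 in any single one — so 4217 is tight.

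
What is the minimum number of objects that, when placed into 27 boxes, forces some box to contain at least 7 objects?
n = (7 − 1)·27 + 1 = 163

By the generalised pigeonhole principle, to guarantee some box contains ≥ r objects we need more than (r − 1) · k objects total. Threshold: n = (r − 1) · k + 1. With r = 7 and k = 27: n = 6 · 27 + 1 = 162 + 1 = 163. For n = 162 = 6 · 27, we can put exactly 6 objects in every box, avoiding 7 in any single one — so 163 is tight.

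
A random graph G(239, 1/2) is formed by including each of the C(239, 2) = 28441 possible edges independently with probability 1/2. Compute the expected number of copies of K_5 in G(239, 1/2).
E[# K_5] = C(239, 5) · (1/2)^C(5, 2) = 6230484547 / 2^10 ≈ 6084457.565430

For each 5-subset S of vertices (there are C(239, 5) = 6230484547 such S), let X_S = 1 if S induces a K_5 (all C(5, 2) = 10 edges present). Then P(X_S = 1) = (1/2)^10 = 1/1024. By linearity of expectation, E[# K_5] = C(239, 5) · (1/2)^10 = 6230484547 / 1024 ≈ 6084457.565430.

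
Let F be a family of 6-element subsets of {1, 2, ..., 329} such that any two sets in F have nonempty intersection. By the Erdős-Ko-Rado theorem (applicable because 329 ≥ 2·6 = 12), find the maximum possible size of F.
max |F| = C(328, 5) = 30682187640

Erdős-Ko-Rado (1961): when n ≥ 2k, max |F| = C(n−1, k−1). The bound is attained by the star {A : i ∈ A} for any fixed i ∈ [n]. Here C(329−1, 6−1) = C(328, 5) = 30682187640.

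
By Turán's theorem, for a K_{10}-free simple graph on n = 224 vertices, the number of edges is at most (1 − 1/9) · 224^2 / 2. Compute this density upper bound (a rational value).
Turán density bound = (8/9) · 224^2/2 = 200704/9 ≈ 22300.4444

Turán's theorem: ex(n, K_{r+1}) is achieved by the complete r-partite Turán graph T(n, r) with parts as balanced as possible, and is at most (1 − 1/r) · n^2/2. For r = 9, n = 224: the density bound is (8/9) · 50176/2 = 200704/9 ≈ 22300.4444. The integer-valued extremum is e(T(224, 9)) = 22300, which is strictly less than the density bound 200704/9 since 9 ∤ 224 (the parts of T(224, 9) cannot all be equal).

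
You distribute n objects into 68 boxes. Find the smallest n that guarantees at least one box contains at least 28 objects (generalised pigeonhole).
n = (28 − 1)·68 + 1 = 1837

By the generalised pigeonhole principle, to guarantee some box contains ≥ r objects we need more than (r − 1) · k objects total. Threshold: n = (r − 1) · k + 1. With r = 28 and k = 68: n = 27 · 68 + 1 = 1836 + 1 = 1837. For n = 1836 = 27 · 68, we can put exactly 27 objects in every box, avoiding 28 in any single one — so 1837 is tight.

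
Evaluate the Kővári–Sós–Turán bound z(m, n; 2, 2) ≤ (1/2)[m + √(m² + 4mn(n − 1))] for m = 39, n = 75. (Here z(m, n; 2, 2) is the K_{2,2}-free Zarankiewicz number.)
z(39, 75; 2, 2) ≤ (1/2)[39 + √(39² + 4·39·75·74)] = (1/2)[39 + √867321] = 485.1504

Kővári–Sós–Turán: let r_1, ..., r_39 be the row sums and z = Σ r_i the total number of 1s. Each pair of columns can share at most one row with both entries 1 (else a 2×2 all-ones block appears), so Σ_i C(r_i, 2) ≤ C(75, 2) = 2775. By convexity Σ_i C(r_i, 2) ≥ 39·C(z/39, 2) = z(z − 39)/(2·39), giving z² − 39z − 39·75·74 ≤ 0 and hence z ≤ (1/2)[39 + √(1521 + 4·216450)] = (1/2)[39 + √867321] ≈ (1/2)(39 + 931.3007) = 485.1504.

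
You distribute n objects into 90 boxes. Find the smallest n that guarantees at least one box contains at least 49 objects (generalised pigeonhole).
n = (49 − 1)·90 + 1 = 4321

By the generalised pigeonhole principle, to guarantee some box contains ≥ r objects we need more than (r − 1) · k objects total. Threshold: n = (r − 1) · k + 1. With r = 49 and k = 90: n = 48 · 90 + 1 = 4320 + 1 = 4321. For n = 4320 = 48 · 90, we can put exactly 48 objects in every box, avoiding 49 in any single one — so 4321 is tight.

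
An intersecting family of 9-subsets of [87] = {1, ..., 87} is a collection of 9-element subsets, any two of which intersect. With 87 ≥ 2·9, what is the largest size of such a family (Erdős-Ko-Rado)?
max |F| = C(86, 8) = 53060358690

Erdős-Ko-Rado (1961): when n ≥ 2k, max |F| = C(n−1, k−1). The bound is attained by the star {A : i ∈ A} for any fixed i ∈ [n]. Here C(87−1, 9−1) = C(86, 8) = 53060358690.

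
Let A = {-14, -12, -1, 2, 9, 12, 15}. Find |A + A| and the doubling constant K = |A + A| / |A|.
K = |A + A| / |A| = 23/7

Enumerate A + A = {a + b : a, b ∈ A}. With |A| = 7, there are |A|^2 = 49 ordered sum pairs; collecting distinct values, A + A = {-28, -26, -24, -15, -13, -12, -10, -5, -3, -2, 0, 1, 3, 4, 8, 11, 14, 17, 18, 21, 24, 27, 30}, so |A + A| = 23. Thus K = 23/7. For comparison, the minimum possible |A + A| over all 7-element sets is 2·7 − 1 = 13 (so min K = 13/7), attained only by arithmetic progressions.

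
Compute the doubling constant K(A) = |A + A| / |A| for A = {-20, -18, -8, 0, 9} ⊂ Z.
K = |A + A| / |A| = 15/5 = 3

Enumerate A + A = {a + b : a, b ∈ A}. With |A| = 5, there are |A|^2 = 25 ordered sum pairs; collecting distinct values, A + A = {-40, -38, -36, -28, -26, -20, -18, -16, -11, -9, -8, 0, 1, 9, 18}, so |A + A| = 15. Thus K = 15/5 = 3. For comparison, the minimum possible |A + A| over all 5-element sets is 2·5 − 1 = 9 (so min K = 9/5), attained only by arithmetic progressions.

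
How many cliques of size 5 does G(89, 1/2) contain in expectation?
E[# K_5] = C(89, 5) · (1/2)^C(5, 2) = 41507642 / 2^10 = 20753821/512 ≈ 40534.806641

For each 5-subset S of vertices (there are C(89, 5) = 41507642 such S), let X_S = 1 if S induces a K_5 (all C(5, 2) = 10 edges present). Then P(X_S = 1) = (1/2)^10 = 1/1024. By linearity of expectation, E[# K_5] = C(89, 5) · (1/2)^10 = 41507642 / 1024 = 20753821/512 ≈ 40534.806641.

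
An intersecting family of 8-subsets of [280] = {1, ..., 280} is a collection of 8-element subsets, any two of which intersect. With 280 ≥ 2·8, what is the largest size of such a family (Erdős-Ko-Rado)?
max |F| = C(279, 7) = 24202109279205

The Erdős-Ko-Rado theorem states: for n ≥ 2k, an intersecting family of k-subsets of an n-element set has size at most C(n − 1, k − 1), with equality for 'star' families {A ⊆ [n] : |A| = k, i ∈ A} (fix an element i). For n = 280, k = 8: C(279, 7) = 24202109279205.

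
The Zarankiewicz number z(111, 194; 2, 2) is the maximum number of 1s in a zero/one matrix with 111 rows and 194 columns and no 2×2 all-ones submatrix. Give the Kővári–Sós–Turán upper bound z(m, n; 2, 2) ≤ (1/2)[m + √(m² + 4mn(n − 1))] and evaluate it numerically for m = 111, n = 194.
z(111, 194; 2, 2) ≤ (1/2)[111 + √(111² + 4·111·194·193)] = (1/2)[111 + √16636569] = 2094.8975

Kővári–Sós–Turán: let r_1, ..., r_111 be the row sums and z = Σ r_i the total number of 1s. Each pair of columns can share at most one row with both entries 1 (else a 2×2 all-ones block appears), so Σ_i C(r_i, 2) ≤ C(194, 2) = 18721. By convexity Σ_i C(r_i, 2) ≥ 111·C(z/111, 2) = z(z − 111)/(2·111), giving z² − 111z − 111·194·193 ≤ 0 and hence z ≤ (1/2)[111 + √(12321 + 4·4156062)] = (1/2)[111 + √16636569] ≈ (1/2)(111 + 4078.795) = 2094.8975.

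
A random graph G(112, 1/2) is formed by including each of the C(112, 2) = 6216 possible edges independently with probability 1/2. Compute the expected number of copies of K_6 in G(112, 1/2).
E[# K_6] = C(112, 6) · (1/2)^C(6, 2) = 2392407864 / 2^15 = 299050983/4096 ≈ 73010.493896

For each 6-subset S of vertices (there are C(112, 6) = 2392407864 such S), let X_S = 1 if S induces a K_6 (all C(6, 2) = 15 edges present). Then P(X_S = 1) = (1/2)^15 = 1/32768. By linearity of expectation, E[# K_6] = C(112, 6) · (1/2)^15 = 2392407864 / 32768 = 299050983/4096 ≈ 73010.493896.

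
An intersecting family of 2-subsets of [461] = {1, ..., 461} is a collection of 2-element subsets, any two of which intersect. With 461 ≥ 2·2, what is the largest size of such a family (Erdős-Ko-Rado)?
max |F| = C(460, 1) = 460

The Erdős-Ko-Rado theorem states: for n ≥ 2k, an intersecting family of k-subsets of an n-element set has size at most C(n − 1, k − 1), with equality for 'star' families {A ⊆ [n] : |A| = k, i ∈ A} (fix an element i). For n = 461, k = 2: C(460, 1) = 460.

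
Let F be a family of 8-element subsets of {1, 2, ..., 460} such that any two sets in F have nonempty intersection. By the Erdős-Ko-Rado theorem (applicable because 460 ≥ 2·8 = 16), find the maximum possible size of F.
max |F| = C(459, 7) = 813381183503226

Erdős-Ko-Rado (1961): when n ≥ 2k, max |F| = C(n−1, k−1). The bound is attained by the star {A : i ∈ A} for any fixed i ∈ [n]. Here C(460−1, 8−1) = C(459, 7) = 813381183503226.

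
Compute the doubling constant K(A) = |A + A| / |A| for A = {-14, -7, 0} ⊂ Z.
K = |A + A| / |A| = 5/3

Enumerate A + A = {a + b : a, b ∈ A}. With |A| = 3, there are |A|^2 = 9 ordered sum pairs; collecting distinct values, A + A = {-28, -21, -14, -7, 0}, so |A + A| = 5. Thus K = 5/3. Here |A + A| = 2|A| − 1 = 5, the minimum possible — so K = 5/3 is minimal, which holds iff A is an arithmetic progression.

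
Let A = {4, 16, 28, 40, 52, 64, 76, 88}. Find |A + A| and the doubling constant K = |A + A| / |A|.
K = |A + A| / |A| = 15/8

Enumerate A + A = {a + b : a, b ∈ A}. With |A| = 8, there are |A|^2 = 64 ordered sum pairs; collecting distinct values, A + A = {8, 20, 32, 44, 56, 68, 80, 92, 104, 116, 128, 140, 152, 164, 176}, so |A + A| = 15. Thus K = 15/8. Here |A + A| = 2|A| − 1 = 15, the minimum possible — so K = 15/8 is minimal, which holds iff A is an arithmetic progression.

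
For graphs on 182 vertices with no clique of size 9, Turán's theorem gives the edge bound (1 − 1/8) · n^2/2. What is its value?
Turán density bound = (7/8) · 182^2/2 = 57967/4 ≈ 14491.75

Turán's theorem: ex(n, K_{r+1}) is achieved by the complete r-partite Turán graph T(n, r) with parts as balanced as possible, and is at most (1 − 1/r) · n^2/2. For r = 8, n = 182: the density bound is (7/8) · 33124/2 = 57967/4 ≈ 14491.75. The integer-valued extremum is e(T(182, 8)) = 14491, which is strictly less than the density bound 57967/4 since 8 ∤ 182 (the parts of T(182, 8) cannot all be equal).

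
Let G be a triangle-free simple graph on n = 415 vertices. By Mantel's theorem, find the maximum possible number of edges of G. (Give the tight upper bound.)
ex(415, K_3) = ⌊415^2/4⌋ = 43056

Mantel (1907): a triangle-free graph on n vertices has at most ⌊n^2/4⌋ edges, with equality for the complete bipartite graph K_{⌊n/2⌋, ⌈n/2⌉}. For n = 415: ⌊415^2/4⌋ = ⌊172225/4⌋ = 43056. The extremal graph is K_{207, 208}, which has 207·208 = 43056 edges.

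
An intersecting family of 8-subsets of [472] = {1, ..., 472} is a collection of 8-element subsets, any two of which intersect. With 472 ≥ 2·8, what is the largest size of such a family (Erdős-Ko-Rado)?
max |F| = C(471, 7) = 975579519571605

Erdős-Ko-Rado (1961): when n ≥ 2k, max |F| = C(n−1, k−1). The bound is attained by the star {A : i ∈ A} for any fixed i ∈ [n]. Here C(472−1, 8−1) = C(471, 7) = 975579519571605.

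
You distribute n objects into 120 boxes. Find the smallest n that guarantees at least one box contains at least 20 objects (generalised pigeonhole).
n = (20 − 1)·120 + 1 = 2281

By the generalised pigeonhole principle, to guarantee some box contains ≥ r objects we need more than (r − 1) · k objects total. Threshold: n = (r − 1) · k + 1. With r = 20 and k = 120: n = 19 · 120 + 1 = 2280 + 1 = 2281. For n = 2280 = 19 · 120, we can put exactly 19 objects in every box, avoiding 20 in any single one — so 2281 is tight.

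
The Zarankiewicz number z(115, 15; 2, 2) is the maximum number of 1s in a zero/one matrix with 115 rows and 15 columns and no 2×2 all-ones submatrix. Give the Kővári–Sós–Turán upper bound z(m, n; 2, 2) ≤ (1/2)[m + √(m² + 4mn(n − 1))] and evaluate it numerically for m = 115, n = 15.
z(115, 15; 2, 2) ≤ (1/2)[115 + √(115² + 4·115·15·14)] = (1/2)[115 + √109825] = 223.1993

Kővári–Sós–Turán: let r_1, ..., r_115 be the row sums and z = Σ r_i the total number of 1s. Each pair of columns can share at most one row with both entries 1 (else a 2×2 all-ones block appears), so Σ_i C(r_i, 2) ≤ C(15, 2) = 105. By convexity Σ_i C(r_i, 2) ≥ 115·C(z/115, 2) = z(z − 115)/(2·115), giving z² − 115z − 115·15·14 ≤ 0 and hence z ≤ (1/2)[115 + √(13225 + 4·24150)] = (1/2)[115 + √109825] ≈ (1/2)(115 + 331.3986) = 223.1993.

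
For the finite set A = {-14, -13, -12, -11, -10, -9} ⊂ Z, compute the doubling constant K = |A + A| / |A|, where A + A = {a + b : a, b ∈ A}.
K = |A + A| / |A| = 11/6

Enumerate A + A = {a + b : a, b ∈ A}. With |A| = 6, there are |A|^2 = 36 ordered sum pairs; collecting distinct values, A + A = {-28, -27, -26, -25, -24, -23, -22, -21, -20, -19, -18}, so |A + A| = 11. Thus K = 11/6. Here |A + A| = 2|A| − 1 = 11, the minimum possible — so K = 11/6 is minimal, which holds iff A is an arithmetic progression.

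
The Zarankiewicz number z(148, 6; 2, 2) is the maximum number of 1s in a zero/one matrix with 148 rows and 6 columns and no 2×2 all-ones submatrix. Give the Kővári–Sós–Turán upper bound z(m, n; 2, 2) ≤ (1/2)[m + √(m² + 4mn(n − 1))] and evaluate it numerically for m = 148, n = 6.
z(148, 6; 2, 2) ≤ (1/2)[148 + √(148² + 4·148·6·5)] = (1/2)[148 + √39664] = 173.5791

Kővári–Sós–Turán: let r_1, ..., r_148 be the row sums and z = Σ r_i the total number of 1s. Each pair of columns can share at most one row with both entries 1 (else a 2×2 all-ones block appears), so Σ_i C(r_i, 2) ≤ C(6, 2) = 15. By convexity Σ_i C(r_i, 2) ≥ 148·C(z/148, 2) = z(z − 148)/(2·148), giving z² − 148z − 148·6·5 ≤ 0 and hence z ≤ (1/2)[148 + √(21904 + 4·4440)] = (1/2)[148 + √39664] ≈ (1/2)(148 + 199.1582) = 173.5791.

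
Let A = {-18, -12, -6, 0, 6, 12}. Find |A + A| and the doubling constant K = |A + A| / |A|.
K = |A + A| / |A| = 11/6

Enumerate A + A = {a + b : a, b ∈ A}. With |A| = 6, there are |A|^2 = 36 ordered sum pairs; collecting distinct values, A + A = {-36, -30, -24, -18, -12, -6, 0, 6, 12, 18, 24}, so |A + A| = 11. Thus K = 11/6. Here |A + A| = 2|A| − 1 = 11, the minimum possible — so K = 11/6 is minimal, which holds iff A is an arithmetic progression.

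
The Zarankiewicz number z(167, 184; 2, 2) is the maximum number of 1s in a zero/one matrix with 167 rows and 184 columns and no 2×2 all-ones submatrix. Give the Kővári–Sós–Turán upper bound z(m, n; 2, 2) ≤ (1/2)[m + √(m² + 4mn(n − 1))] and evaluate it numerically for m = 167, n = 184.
z(167, 184; 2, 2) ≤ (1/2)[167 + √(167² + 4·167·184·183)] = (1/2)[167 + √22520785] = 2456.3035

Kővári–Sós–Turán: let r_1, ..., r_167 be the row sums and z = Σ r_i the total number of 1s. Each pair of columns can share at most one row with both entries 1 (else a 2×2 all-ones block appears), so Σ_i C(r_i, 2) ≤ C(184, 2) = 16836. By convexity Σ_i C(r_i, 2) ≥ 167·C(z/167, 2) = z(z − 167)/(2·167), giving z² − 167z − 167·184·183 ≤ 0 and hence z ≤ (1/2)[167 + √(27889 + 4·5623224)] = (1/2)[167 + √22520785] ≈ (1/2)(167 + 4745.6069) = 2456.3035.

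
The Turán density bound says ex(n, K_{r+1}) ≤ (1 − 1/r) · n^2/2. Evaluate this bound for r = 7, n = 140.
Turán density bound = (6/7) · 140^2/2 = 8400

Turán's theorem: ex(n, K_{r+1}) is achieved by the complete r-partite Turán graph T(n, r) with parts as balanced as possible, and is at most (1 − 1/r) · n^2/2. For r = 7, n = 140: the density bound is (6/7) · 19600/2 = 8400. Since 7 ∣ 140, the Turán graph T(140, 7) has parts of equal size 20, and its edge count e(T(140, 7)) = 8400 attains the density bound exactly.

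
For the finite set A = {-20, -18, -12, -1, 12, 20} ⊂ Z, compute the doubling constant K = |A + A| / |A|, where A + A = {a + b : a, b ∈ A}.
K = |A + A| / |A| = 20/6 = 10/3

Enumerate A + A = {a + b : a, b ∈ A}. With |A| = 6, there are |A|^2 = 36 ordered sum pairs; collecting distinct values, A + A = {-40, -38, -36, -32, -30, -24, -21, -19, -13, -8, -6, -2, 0, 2, 8, 11, 19, 24, 32, 40}, so |A + A| = 20. Thus K = 20/6 = 10/3. For comparison, the minimum possible |A + A| over all 6-element sets is 2·6 − 1 = 11 (so min K = 11/6), attained only by arithmetic progressions.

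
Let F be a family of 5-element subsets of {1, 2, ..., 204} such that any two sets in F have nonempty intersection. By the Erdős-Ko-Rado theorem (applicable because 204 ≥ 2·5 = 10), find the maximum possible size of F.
max |F| = C(203, 4) = 68685050

The Erdős-Ko-Rado theorem states: for n ≥ 2k, an intersecting family of k-subsets of an n-element set has size at most C(n − 1, k − 1), with equality for 'star' families {A ⊆ [n] : |A| = k, i ∈ A} (fix an element i). For n = 204, k = 5: C(203, 4) = 68685050.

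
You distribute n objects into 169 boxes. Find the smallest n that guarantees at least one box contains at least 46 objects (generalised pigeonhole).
n = (46 − 1)·169 + 1 = 7606

By the generalised pigeonhole principle, to guarantee some box contains ≥ r objects we need more than (r − 1) · k objects total. Threshold: n = (r − 1) · k + 1. With r = 46 and k = 169: n = 45 · 169 + 1 = 7605 + 1 = 7606. For n = 7605 = 45 · 169, we can put exactly 45 objects in every box, avoiding 46 in any single one — so 7606 is tight.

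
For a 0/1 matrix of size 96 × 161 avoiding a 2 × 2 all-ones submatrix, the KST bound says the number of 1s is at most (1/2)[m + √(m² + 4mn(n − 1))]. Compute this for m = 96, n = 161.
z(96, 161; 2, 2) ≤ (1/2)[96 + √(96² + 4·96·161·160)] = (1/2)[96 + √9901056] = 1621.2972

Kővári–Sós–Turán: let r_1, ..., r_96 be the row sums and z = Σ r_i the total number of 1s. Each pair of columns can share at most one row with both entries 1 (else a 2×2 all-ones block appears), so Σ_i C(r_i, 2) ≤ C(161, 2) = 12880. By convexity Σ_i C(r_i, 2) ≥ 96·C(z/96, 2) = z(z − 96)/(2·96), giving z² − 96z − 96·161·160 ≤ 0 and hence z ≤ (1/2)[96 + √(9216 + 4·2472960)] = (1/2)[96 + √9901056] ≈ (1/2)(96 + 3146.5943) = 1621.2972.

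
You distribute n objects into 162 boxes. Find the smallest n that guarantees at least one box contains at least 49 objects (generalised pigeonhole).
n = (49 − 1)·162 + 1 = 7777

By the generalised pigeonhole principle, to guarantee some box contains ≥ r objects we need more than (r − 1) · k objects total. Threshold: n = (r − 1) · k + 1. With r = 49 and k = 162: n = 48 · 162 + 1 = 7776 + 1 = 7777. For n = 7776 = 48 · 162, we can put exactly 48 objects in every box, avoiding 49 in any single one — so 7777 is tight.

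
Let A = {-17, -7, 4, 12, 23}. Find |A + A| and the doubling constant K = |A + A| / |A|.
K = |A + A| / |A| = 14/5

Enumerate A + A = {a + b : a, b ∈ A}. With |A| = 5, there are |A|^2 = 25 ordered sum pairs; collecting distinct values, A + A = {-34, -24, -14, -13, -5, -3, 5, 6, 8, 16, 24, 27, 35, 46}, so |A + A| = 14. Thus K = 14/5. For comparison, the minimum possible |A + A| over all 5-element sets is 2·5 − 1 = 9 (so min K = 9/5), attained only by arithmetic progressions.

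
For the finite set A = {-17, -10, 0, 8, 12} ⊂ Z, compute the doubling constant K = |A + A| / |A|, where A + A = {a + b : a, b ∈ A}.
K = |A + A| / |A| = 15/5 = 3

Enumerate A + A = {a + b : a, b ∈ A}. With |A| = 5, there are |A|^2 = 25 ordered sum pairs; collecting distinct values, A + A = {-34, -27, -20, -17, -10, -9, -5, -2, 0, 2, 8, 12, 16, 20, 24}, so |A + A| = 15. Thus K = 15/5 = 3. For comparison, the minimum possible |A + A| over all 5-element sets is 2·5 − 1 = 9 (so min K = 9/5), attained only by arithmetic progressions.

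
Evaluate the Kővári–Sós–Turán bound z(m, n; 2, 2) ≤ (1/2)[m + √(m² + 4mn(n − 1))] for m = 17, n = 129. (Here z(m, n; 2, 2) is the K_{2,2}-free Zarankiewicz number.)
z(17, 129; 2, 2) ≤ (1/2)[17 + √(17² + 4·17·129·128)] = (1/2)[17 + √1123105] = 538.3832

Kővári–Sós–Turán: let r_1, ..., r_17 be the row sums and z = Σ r_i the total number of 1s. Each pair of columns can share at most one row with both entries 1 (else a 2×2 all-ones block appears), so Σ_i C(r_i, 2) ≤ C(129, 2) = 8256. By convexity Σ_i C(r_i, 2) ≥ 17·C(z/17, 2) = z(z − 17)/(2·17), giving z² − 17z − 17·129·128 ≤ 0 and hence z ≤ (1/2)[17 + √(289 + 4·280704)] = (1/2)[17 + √1123105] ≈ (1/2)(17 + 1059.7665) = 538.3832.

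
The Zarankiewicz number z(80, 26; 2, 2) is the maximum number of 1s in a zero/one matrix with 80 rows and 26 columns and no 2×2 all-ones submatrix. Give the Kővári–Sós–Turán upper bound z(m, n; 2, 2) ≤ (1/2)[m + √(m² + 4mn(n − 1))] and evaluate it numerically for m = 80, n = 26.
z(80, 26; 2, 2) ≤ (1/2)[80 + √(80² + 4·80·26·25)] = (1/2)[80 + √214400] = 271.5167

Kővári–Sós–Turán: let r_1, ..., r_80 be the row sums and z = Σ r_i the total number of 1s. Each pair of columns can share at most one row with both entries 1 (else a 2×2 all-ones block appears), so Σ_i C(r_i, 2) ≤ C(26, 2) = 325. By convexity Σ_i C(r_i, 2) ≥ 80·C(z/80, 2) = z(z − 80)/(2·80), giving z² − 80z − 80·26·25 ≤ 0 and hence z ≤ (1/2)[80 + √(6400 + 4·52000)] = (1/2)[80 + √214400] ≈ (1/2)(80 + 463.0335) = 271.5167.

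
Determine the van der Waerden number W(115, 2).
W(115, 2) = 115 + 1 = 116

A 2-term AP is any pair of integers, so a monochromatic 2-AP exists iff some colour is used at least twice. With 115 colours, the colouring i ↦ i on {1, ..., 115} uses each colour once, avoiding any monochromatic pair, so W(115, 2) > 115. For {1, ..., 116}, pigeonhole forces two integers of the same colour, which form a monochromatic 2-AP. Hence W(115, 2) = 116.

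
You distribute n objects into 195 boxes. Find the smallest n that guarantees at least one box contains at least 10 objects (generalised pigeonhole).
n = (10 − 1)·195 + 1 = 1756

By the generalised pigeonhole principle, to guarantee some box contains ≥ r objects we need more than (r − 1) · k objects total. Threshold: n = (r − 1) · k + 1. With r = 10 and k = 195: n = 9 · 195 + 1 = 1755 + 1 = 1756. For n = 1755 = 9 · 195, we can put exactly 9 objects in every box, avoiding 10 in any single one — so 1756 is tight.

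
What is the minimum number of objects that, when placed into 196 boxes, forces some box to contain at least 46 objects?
n = (46 − 1)·196 + 1 = 8821

By the generalised pigeonhole principle, to guarantee some box contains ≥ r objects we need more than (r − 1) · k objects total. Threshold: n = (r − 1) · k + 1. With r = 46 and k = 196: n = 45 · 196 + 1 = 8820 + 1 = 8821. For n = 8820 = 45 · 196, we can put exactly 45 objects in every box, avoiding 46 in any single one — so 8821 is tight.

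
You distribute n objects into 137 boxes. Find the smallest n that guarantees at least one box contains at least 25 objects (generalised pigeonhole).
n = (25 − 1)·137 + 1 = 3289

By the generalised pigeonhole principle, to guarantee some box contains ≥ r objects we need more than (r − 1) · k objects total. Threshold: n = (r − 1) · k + 1. With r = 25 and k = 137: n = 24 · 137 + 1 = 3288 + 1 = 3289. For n = 3288 = 24 · 137, we can put exactly 24 objects in every box, avoiding 25 in any single one — so 3289 is tight.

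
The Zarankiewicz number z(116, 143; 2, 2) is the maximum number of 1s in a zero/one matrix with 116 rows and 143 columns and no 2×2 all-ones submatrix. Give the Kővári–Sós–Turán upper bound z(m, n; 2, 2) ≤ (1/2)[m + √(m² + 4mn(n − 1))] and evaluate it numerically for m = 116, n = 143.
z(116, 143; 2, 2) ≤ (1/2)[116 + √(116² + 4·116·143·142)] = (1/2)[116 + √9435440] = 1593.8581

Kővári–Sós–Turán: let r_1, ..., r_116 be the row sums and z = Σ r_i the total number of 1s. Each pair of columns can share at most one row with both entries 1 (else a 2×2 all-ones block appears), so Σ_i C(r_i, 2) ≤ C(143, 2) = 10153. By convexity Σ_i C(r_i, 2) ≥ 116·C(z/116, 2) = z(z − 116)/(2·116), giving z² − 116z − 116·143·142 ≤ 0 and hence z ≤ (1/2)[116 + √(13456 + 4·2355496)] = (1/2)[116 + √9435440] ≈ (1/2)(116 + 3071.7161) = 1593.8581.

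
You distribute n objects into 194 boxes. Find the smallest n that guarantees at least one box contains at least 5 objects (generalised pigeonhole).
n = (5 − 1)·194 + 1 = 777

By the generalised pigeonhole principle, to guarantee some box contains ≥ r objects we need more than (r − 1) · k objects total. Threshold: n = (r − 1) · k + 1. With r = 5 and k = 194: n = 4 · 194 + 1 = 776 + 1 = 777. For n = 776 = 4 · 194, we can put exactly 4 objects in every box, avoiding 5 in any single one — so 777 is tight.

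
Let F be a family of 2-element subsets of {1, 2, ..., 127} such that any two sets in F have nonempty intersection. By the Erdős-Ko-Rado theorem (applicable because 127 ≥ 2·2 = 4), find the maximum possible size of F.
max |F| = C(126, 1) = 126

Erdős-Ko-Rado (1961): when n ≥ 2k, max |F| = C(n−1, k−1). The bound is attained by the star {A : i ∈ A} for any fixed i ∈ [n]. Here C(127−1, 2−1) = C(126, 1) = 126.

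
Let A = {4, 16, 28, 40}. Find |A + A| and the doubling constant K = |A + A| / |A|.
K = |A + A| / |A| = 7/4

Enumerate A + A = {a + b : a, b ∈ A}. With |A| = 4, there are |A|^2 = 16 ordered sum pairs; collecting distinct values, A + A = {8, 20, 32, 44, 56, 68, 80}, so |A + A| = 7. Thus K = 7/4. Here |A + A| = 2|A| − 1 = 7, the minimum possible — so K = 7/4 is minimal, which holds iff A is an arithmetic progression.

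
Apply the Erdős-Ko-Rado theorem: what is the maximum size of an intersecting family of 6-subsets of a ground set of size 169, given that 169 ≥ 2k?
max |F| = C(168, 5) = 1050220248

The Erdős-Ko-Rado theorem states: for n ≥ 2k, an intersecting family of k-subsets of an n-element set has size at most C(n − 1, k − 1), with equality for 'star' families {A ⊆ [n] : |A| = k, i ∈ A} (fix an element i). For n = 169, k = 6: C(168, 5) = 1050220248.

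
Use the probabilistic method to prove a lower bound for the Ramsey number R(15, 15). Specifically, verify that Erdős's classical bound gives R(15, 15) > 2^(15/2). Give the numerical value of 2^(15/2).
2^(15/2) = 181.0193; so R(15, 15) > 181.0193

Colour each edge of K_n uniformly at random with red/blue. The expected number of monochromatic K_15 is C(n, 15) · 2 · 2^(−C(15,2)). If C(n, 15) · 2^(1 − C(15,2)) < 1, then with positive probability no monochromatic K_15 exists, so R(15, 15) > n. The standard estimate C(n, 15) ≤ n^15/15! shows this inequality holds whenever n ≤ 2^(15/2) (since 15! · 2^(C(15,2) − 1) > 2^(15^2/2) ≥ n^15). Hence R(15, 15) > 2^(15/2) = 181.0193.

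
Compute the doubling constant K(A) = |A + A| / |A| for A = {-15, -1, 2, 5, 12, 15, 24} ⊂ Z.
K = |A + A| / |A| = 25/7

Enumerate A + A = {a + b : a, b ∈ A}. With |A| = 7, there are |A|^2 = 49 ordered sum pairs; collecting distinct values, A + A = {-30, -16, -13, -10, -3, -2, 0, 1, 4, 7, 9, 10, 11, 14, 17, 20, 23, 24, 26, 27, 29, 30, 36, 39, 48}, so |A + A| = 25. Thus K = 25/7. For comparison, the minimum possible |A + A| over all 7-element sets is 2·7 − 1 = 13 (so min K = 13/7), attained only by arithmetic progressions.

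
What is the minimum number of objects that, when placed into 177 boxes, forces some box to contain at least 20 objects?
n = (20 − 1)·177 + 1 = 3364

By the generalised pigeonhole principle, to guarantee some box contains ≥ r objects we need more than (r − 1) · k objects total. Threshold: n = (r − 1) · k + 1. With r = 20 and k = 177: n = 19 · 177 + 1 = 3363 + 1 = 3364. For n = 3363 = 19 · 177, we can put exactly 19 objects in every box, avoiding 20 in any single one — so 3364 is tight.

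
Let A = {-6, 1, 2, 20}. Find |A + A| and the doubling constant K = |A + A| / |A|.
K = |A + A| / |A| = 10/4 = 5/2

Enumerate A + A = {a + b : a, b ∈ A}. With |A| = 4, there are |A|^2 = 16 ordered sum pairs; collecting distinct values, A + A = {-12, -5, -4, 2, 3, 4, 14, 21, 22, 40}, so |A + A| = 10. Thus K = 10/4 = 5/2. For comparison, the minimum possible |A + A| over all 4-element sets is 2·4 − 1 = 7 (so min K = 7/4), attained only by arithmetic progressions.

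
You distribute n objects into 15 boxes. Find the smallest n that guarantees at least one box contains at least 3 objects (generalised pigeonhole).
n = (3 − 1)·15 + 1 = 31

By the generalised pigeonhole principle, to guarantee some box contains ≥ r objects we need more than (r − 1) · k objects total. Threshold: n = (r − 1) · k + 1. With r = 3 and k = 15: n = 2 · 15 + 1 = 30 + 1 = 31. For n = 30 = 2 · 15, we can put exactly 2 objects in every box, avoiding 3 in any single one — so 31 is tight.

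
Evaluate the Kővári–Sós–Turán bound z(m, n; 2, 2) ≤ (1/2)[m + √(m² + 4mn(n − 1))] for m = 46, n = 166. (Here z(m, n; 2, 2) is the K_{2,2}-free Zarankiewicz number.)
z(46, 166; 2, 2) ≤ (1/2)[46 + √(46² + 4·46·166·165)] = (1/2)[46 + √5041876] = 1145.7061

Kővári–Sós–Turán: let r_1, ..., r_46 be the row sums and z = Σ r_i the total number of 1s. Each pair of columns can share at most one row with both entries 1 (else a 2×2 all-ones block appears), so Σ_i C(r_i, 2) ≤ C(166, 2) = 13695. By convexity Σ_i C(r_i, 2) ≥ 46·C(z/46, 2) = z(z − 46)/(2·46), giving z² − 46z − 46·166·165 ≤ 0 and hence z ≤ (1/2)[46 + √(2116 + 4·1259940)] = (1/2)[46 + √5041876] ≈ (1/2)(46 + 2245.4122) = 1145.7061.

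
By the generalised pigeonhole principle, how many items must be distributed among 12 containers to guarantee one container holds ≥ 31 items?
n = (31 − 1)·12 + 1 = 361

By the generalised pigeonhole principle, to guarantee some box contains ≥ r objects we need more than (r − 1) · k objects total. Threshold: n = (r − 1) · k + 1. With r = 31 and k = 12: n = 30 · 12 + 1 = 360 + 1 = 361. For n = 360 = 30 · 12, we can put exactly 30 objects in every box, avoiding 31 in any single one — so 361 is tight.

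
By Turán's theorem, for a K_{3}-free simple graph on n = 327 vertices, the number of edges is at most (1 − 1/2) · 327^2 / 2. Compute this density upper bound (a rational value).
Turán density bound = (1/2) · 327^2/2 = 106929/4 ≈ 26732.25

Turán's theorem: ex(n, K_{r+1}) is achieved by the complete r-partite Turán graph T(n, r) with parts as balanced as possible, and is at most (1 − 1/r) · n^2/2. For r = 2, n = 327: the density bound is (1/2) · 106929/2 = 106929/4 ≈ 26732.25. The integer-valued extremum is e(T(327, 2)) = 26732, which is strictly less than the density bound 106929/4 since 2 ∤ 327 (the parts of T(327, 2) cannot all be equal).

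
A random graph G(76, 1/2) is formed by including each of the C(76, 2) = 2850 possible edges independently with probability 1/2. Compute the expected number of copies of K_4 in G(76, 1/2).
E[# K_4] = C(76, 4) · (1/2)^C(4, 2) = 1282975 / 2^6 = 20046.484375

For each 4-subset S of vertices (there are C(76, 4) = 1282975 such S), let X_S = 1 if S induces a K_4 (all C(4, 2) = 6 edges present). Then P(X_S = 1) = (1/2)^6 = 1/64. By linearity of expectation, E[# K_4] = C(76, 4) · (1/2)^6 = 1282975 / 64 = 20046.484375.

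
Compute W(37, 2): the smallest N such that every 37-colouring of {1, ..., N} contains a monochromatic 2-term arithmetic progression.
W(37, 2) = 37 + 1 = 38

A 2-term AP is any pair of integers, so a monochromatic 2-AP exists iff some colour is used at least twice. With 37 colours, the colouring i ↦ i on {1, ..., 37} uses each colour once, avoiding any monochromatic pair, so W(37, 2) > 37. For {1, ..., 38}, pigeonhole forces two integers of the same colour, which form a monochromatic 2-AP. Hence W(37, 2) = 38.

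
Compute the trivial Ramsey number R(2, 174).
R(2, 174) = 174

R(2, k) = k for all k ≥ 2: in a 2-colouring of K_k, either some edge is red (a red K_2) or all edges are blue (a blue K_k). And K_{173} coloured all-blue has no blue K_174, so R(2, 174) > 173. Hence R(2, 174) = 174.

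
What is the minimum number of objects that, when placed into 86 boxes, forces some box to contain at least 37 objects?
n = (37 − 1)·86 + 1 = 3097

By the generalised pigeonhole principle, to guarantee some box contains ≥ r objects we need more than (r − 1) · k objects total. Threshold: n = (r − 1) · k + 1. With r = 37 and k = 86: n = 36 · 86 + 1 = 3096 + 1 = 3097. For n = 3096 = 36 · 86, we can put exactly 36 objects in every box, avoiding 37 in any single one — so 3097 is tight.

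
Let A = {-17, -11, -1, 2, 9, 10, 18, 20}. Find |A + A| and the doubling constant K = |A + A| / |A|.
K = |A + A| / |A| = 31/8

Enumerate A + A = {a + b : a, b ∈ A}. With |A| = 8, there are |A|^2 = 64 ordered sum pairs; collecting distinct values, A + A = {-34, -28, -22, -18, -15, -12, -9, -8, -7, -2, -1, 1, 3, 4, 7, 8, 9, 11, 12, 17, 18, 19, 20, 22, 27, 28, 29, 30, 36, 38, 40}, so |A + A| = 31. Thus K = 31/8. For comparison, the minimum possible |A + A| over all 8-element sets is 2·8 − 1 = 15 (so min K = 15/8), attained only by arithmetic progressions.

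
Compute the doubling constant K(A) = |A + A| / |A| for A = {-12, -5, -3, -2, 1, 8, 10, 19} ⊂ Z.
K = |A + A| / |A| = 29/8

Enumerate A + A = {a + b : a, b ∈ A}. With |A| = 8, there are |A|^2 = 64 ordered sum pairs; collecting distinct values, A + A = {-24, -17, -15, -14, -11, -10, -8, -7, -6, -5, -4, -2, -1, 2, 3, 5, 6, 7, 8, 9, 11, 14, 16, 17, 18, 20, 27, 29, 38}, so |A + A| = 29. Thus K = 29/8. For comparison, the minimum possible |A + A| over all 8-element sets is 2·8 − 1 = 15 (so min K = 15/8), attained only by arithmetic progressions.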